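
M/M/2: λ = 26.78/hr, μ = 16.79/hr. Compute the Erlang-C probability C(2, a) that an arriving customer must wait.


a = λ/μ = 1.5950; ρ = a/2 = 0.7975
P₀ = 0.112657 (from M/M/c formula)
C(c,a) = [a^c/(c!(1−ρ))]·P₀ = [2.54402/(2·0.2025)]·0.112657
= 6.28147·0.112657 = 0.707654

Final: 0.707654


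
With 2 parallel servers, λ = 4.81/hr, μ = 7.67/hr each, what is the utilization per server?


ρ = λ/(cμ) = 4.81/(2·7.67) = 4.81/15.34 = 0.3136

Final: 0.3136


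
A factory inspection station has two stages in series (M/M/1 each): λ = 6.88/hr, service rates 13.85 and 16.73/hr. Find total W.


Each node sees arrival rate λ = 6.88/hr (tandem ⇒ throughput preserved).
W₁ = 1/(μ₁−λ) = 1/(13.85−6.88) = 0.14347 hr
W₂ = 1/(μ₂−λ) = 1/(16.73−6.88) = 0.10152 hr
W_total = W₁ + W₂ = 0.14347 + 0.10152 = 0.24499 hr

Final: 0.24499 hr


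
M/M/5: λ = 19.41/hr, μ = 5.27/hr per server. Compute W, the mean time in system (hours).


a = 3.6831; ρ = 0.7366; P₀ = 0.020448
Lq = P₀·a^c·ρ/(c!(1−ρ)²) = 1.22639
Wq = Lq/λ = 1.22639/19.41 = 0.06318 hr
W = Wq + 1/μ = 0.06318 + 0.18975 = 0.25294 hr

Final: 0.25294 hr


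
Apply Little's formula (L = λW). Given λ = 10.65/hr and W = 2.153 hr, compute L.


L = λW = 10.65·2.153 = 22.9295

Final: 22.9295


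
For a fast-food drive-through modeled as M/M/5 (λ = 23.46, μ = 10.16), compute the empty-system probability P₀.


a = λ/μ = 23.46/10.16 = 2.3091; ρ = a/c = 0.4618
Σ_{k=0}^{4} a^k/k! (terms k=0..4) = 1.00000 + 2.30906 + 2.66587 + 2.05188 + 1.18448 = 9.21128
Tail: a^5/(5!(1−ρ)) = 65.64044/(120·0.5382) = 1.01638
P₀ = 1/(9.21128 + 1.01638) = 1/10.22766 = 0.097774

Final: 0.097774


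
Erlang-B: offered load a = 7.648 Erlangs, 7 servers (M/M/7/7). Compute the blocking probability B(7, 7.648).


B(c,a) = (a^c/c!) / Σ_{k=0}^{c} a^k/k!
a^7/7! = 303.671908
Σ terms (k=0..7): 1.00000 + 7.64800 + 29.24595 + 74.55768 + 142.55428 + 218.05103 + 277.94238 + 303.67191 = 1054.671244
B = 303.671908/1054.671244 = 0.287930

Final: 0.287930


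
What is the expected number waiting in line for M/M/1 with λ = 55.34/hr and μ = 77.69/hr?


ρ = 55.34/77.69 = 0.7123
Lq = ρ²/(1−ρ) = 0.5074/0.2877 = 1.7637

Final: 1.7637


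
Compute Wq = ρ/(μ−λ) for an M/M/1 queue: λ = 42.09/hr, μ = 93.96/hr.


ρ = 42.09/93.96 = 0.4480
Wq = ρ/(μ−λ) = 0.4480/(93.96 − 42.09) = 0.4480/51.87 = 0.008636 hr

Final: 0.008636 hr


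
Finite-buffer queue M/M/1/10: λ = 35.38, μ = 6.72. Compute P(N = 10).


ρ = λ/μ = 35.38/6.72 = 5.2649
P_K = (1−ρ)ρ^K/(1−ρ^(K+1)) = (-4.2649·16363852.461767)/(1 − 86153735.133531)
= -69789882.671764/-86153734.133531 = 0.810062

Final: 0.810062


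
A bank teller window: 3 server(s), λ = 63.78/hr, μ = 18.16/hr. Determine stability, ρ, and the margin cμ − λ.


Total capacity cμ = 3·18.16 = 54.48/hr
ρ = λ/(cμ) = 63.78/54.48 = 1.1707
Stable ⇔ ρ < 1: NO
Spare capacity = cμ − λ = 54.48 − 63.78 = -9.30/hr

Final: ρ = 1.1707; unstable; margin = -9.30/hr


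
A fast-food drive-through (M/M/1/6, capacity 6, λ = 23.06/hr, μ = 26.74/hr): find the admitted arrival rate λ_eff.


ρ = 0.8624; P_K = (1−ρ)ρ^6/(1−ρ^7) = 0.087725
λ_eff = λ(1 − P_K) = 23.06·(1 − 0.087725) = 23.06·0.912275 = 21.0371 /hr

Final: 21.0371 /hr


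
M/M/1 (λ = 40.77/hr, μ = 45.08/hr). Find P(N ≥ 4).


ρ = 40.77/45.08 = 0.9044
P(N ≥ n) = ρ^n = 0.9044^4 = 0.669002

Final: 0.669002


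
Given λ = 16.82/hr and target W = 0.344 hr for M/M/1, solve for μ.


W = 1/(μ−λ) ⇒ μ − λ = 1/W = 1/0.344 = 2.9070
μ = λ + 1/W = 16.82 + 2.9070 = 19.7270 per hr

Final: 19.7270 /hr


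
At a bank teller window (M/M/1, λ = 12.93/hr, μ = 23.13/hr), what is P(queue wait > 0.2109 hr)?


ρ = 12.93/23.13 = 0.5590
P(Wq > t) = ρ·e^{−(μ−λ)t} = 0.5590·e^{−2.1512}
= 0.5590·0.116347 = 0.065040

Final: 0.065040


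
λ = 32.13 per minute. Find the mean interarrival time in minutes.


Mean interarrival time = 1/λ = 1/32.13 minute = 0.03112 minute
In minutes: 0.03112 × 1 = 0.03112 min

Final: 0.03112 min


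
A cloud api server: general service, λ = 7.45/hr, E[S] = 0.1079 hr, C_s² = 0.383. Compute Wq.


ρ = λ·E[S] = 7.45·0.1079 = 0.8039
E[S²] = E[S]²(1+C_s²) = 0.1079²·(1+0.383) = 0.016101
Wq = λ·E[S²]/(2(1−ρ)) = 7.45·0.016101/(2·0.1961) = 0.30578 hr

Final: 0.30578 hr


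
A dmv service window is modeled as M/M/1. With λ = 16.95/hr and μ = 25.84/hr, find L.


ρ = λ/μ = 16.95/25.84 = 0.6560
L = ρ/(1−ρ) = 0.6560/(1 − 0.6560) = 0.6560/0.3440 = 1.9066

Final: 1.9066


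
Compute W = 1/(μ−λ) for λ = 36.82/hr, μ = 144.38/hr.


W = 1/(μ−λ) = 1/(144.38 − 36.82) = 1/107.56 = 0.009297 hr

Final: 0.009297 hr


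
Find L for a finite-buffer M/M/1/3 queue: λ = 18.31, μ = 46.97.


ρ = 18.31/46.97 = 0.3898
L = ρ[1 − (K+1)ρ^K + Kρ^(K+1)] / [(1−ρ)(1−ρ^(K+1))]
Numerator: 0.3898·(1 − 4·0.059238 + 3·0.023093) = 0.324459
Denominator: (0.6102)·(0.976907) = 0.596086
L = 0.324459/0.596086 = 0.5443

Final: 0.5443


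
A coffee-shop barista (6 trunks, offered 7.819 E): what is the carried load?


B(6,7.819) = 0.379766 (Erlang-B)
Carried load = a(1 − B) = 7.819·(1 − 0.379766) = 7.819·0.620234 = 4.8496 E

Final: 4.8496 Erlangs


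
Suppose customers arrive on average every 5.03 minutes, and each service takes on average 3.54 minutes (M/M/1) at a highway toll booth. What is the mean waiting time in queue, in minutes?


λ = 60/5.03 = 11.9284 /hr
μ = 60/3.54 = 16.9492 /hr
ρ = λ/μ = 11.9284/16.9492 = 0.7038
Wq = ρ/(μ−λ) = 0.7038/(16.9492−11.9284) = 0.14017 hr
In minutes: 0.14017·60 = 8.410 min

Final: 8.410 min


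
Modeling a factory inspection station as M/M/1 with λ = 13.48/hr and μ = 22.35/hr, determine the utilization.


ρ = λ/μ = 13.48/22.35 = 0.6031

Final: 0.6031


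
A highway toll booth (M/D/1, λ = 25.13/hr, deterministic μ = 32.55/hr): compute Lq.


ρ = 25.13/32.55 = 0.7720
M/D/1: Lq = ρ²/(2(1−ρ)) = 0.5961/(2·0.2280) = 1.30737

Final: 1.30737


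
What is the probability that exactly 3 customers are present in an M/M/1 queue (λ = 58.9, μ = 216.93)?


ρ = 58.9/216.93 = 0.2715
P_n = (1−ρ)·ρ^n = (1 − 0.2715)·0.2715^3 = 0.7285·0.020016 = 0.014582

Final: 0.014582


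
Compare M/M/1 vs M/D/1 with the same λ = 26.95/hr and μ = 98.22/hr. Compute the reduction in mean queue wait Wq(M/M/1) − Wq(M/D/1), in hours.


ρ = 26.95/98.22 = 0.2744
Wq(M/M/1) = ρ/(μ−λ) = 0.2744/71.27 = 0.003850 hr
Wq(M/D/1) = ρ/(2(μ−λ)) = 0.001925 hr
Savings = 0.003850 − 0.001925 = 0.001925 hr

Final: 0.001925 hr


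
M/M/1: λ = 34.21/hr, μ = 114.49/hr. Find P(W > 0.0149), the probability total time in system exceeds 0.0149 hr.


W ~ Exponential(μ−λ) for M/M/1.
μ − λ = 114.49 − 34.21 = 80.2800
P(W > t) = e^{−(μ−λ)t} = e^{−1.1962} = 0.302349

Final: 0.302349


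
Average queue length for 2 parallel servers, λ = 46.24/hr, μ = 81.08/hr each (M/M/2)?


a = λ/μ = 0.5703; ρ = a/2 = 0.2852
P₀ = 0.556238
Lq = P₀·a^c·ρ / (c!·(1−ρ)²) = 0.556238·0.32524·0.2852/(2·0.51101)
= 0.05048

Final: 0.05048


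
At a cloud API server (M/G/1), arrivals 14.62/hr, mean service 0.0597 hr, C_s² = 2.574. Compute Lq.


ρ = λ·E[S] = 14.62·0.0597 = 0.8728
Lq = ρ²(1+C_s²)/(2(1−ρ)) = 0.7618·(1+2.574)/(2·0.1272)
= 0.7618·3.5740/0.2544 = 10.70357

Final: 10.70357


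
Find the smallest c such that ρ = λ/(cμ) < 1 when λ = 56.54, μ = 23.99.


Stability requires cμ > λ ⇔ c > λ/μ.
λ/μ = 56.54/23.99 = 2.3568
Minimum integer c = ⌊2.3568⌋ + 1 = 3
Check: 3·23.99 = 71.97 > 56.54, while 2·23.99 = 47.98 ≤ 56.54

Final: 3 servers


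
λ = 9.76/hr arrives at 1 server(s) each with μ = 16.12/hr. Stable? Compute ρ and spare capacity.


Total capacity cμ = 1·16.12 = 16.12/hr
ρ = λ/(cμ) = 9.76/16.12 = 0.6055
Stable ⇔ ρ < 1: YES
Spare capacity = cμ − λ = 16.12 − 9.76 = 6.36/hr

Final: ρ = 0.6055; stable; margin = 6.36/hr


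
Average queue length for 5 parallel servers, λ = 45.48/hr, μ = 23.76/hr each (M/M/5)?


a = λ/μ = 1.9141; ρ = a/5 = 0.3828
P₀ = 0.146599
Lq = P₀·a^c·ρ / (c!·(1−ρ)²) = 0.146599·25.69627·0.3828/(120·0.38090)
= 0.03155

Final: 0.03155


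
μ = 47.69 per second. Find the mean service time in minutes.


Mean service time = 1/μ = 1/47.69 second = 0.02097 second
In minutes: 0.02097 × 0.0166667 = 0.0003495 min

Final: 0.0003495 min


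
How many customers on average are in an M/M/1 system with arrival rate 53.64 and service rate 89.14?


ρ = λ/μ = 53.64/89.14 = 0.6018
L = ρ/(1−ρ) = 0.6018/(1 − 0.6018) = 0.6018/0.3982 = 1.5110

Final: 1.5110


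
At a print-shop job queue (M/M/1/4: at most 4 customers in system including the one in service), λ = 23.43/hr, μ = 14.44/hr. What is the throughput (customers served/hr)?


ρ = 1.6226; P_K = (1−ρ)ρ^4/(1−ρ^5) = 0.421142
λ_eff = λ(1 − P_K) = 23.43·(1 − 0.421142) = 23.43·0.578858 = 13.5626 /hr

Final: 13.5626 /hr


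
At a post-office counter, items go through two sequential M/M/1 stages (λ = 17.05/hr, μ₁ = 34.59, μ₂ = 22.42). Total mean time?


Each node sees arrival rate λ = 17.05/hr (tandem ⇒ throughput preserved).
W₁ = 1/(μ₁−λ) = 1/(34.59−17.05) = 0.05701 hr
W₂ = 1/(μ₂−λ) = 1/(22.42−17.05) = 0.18622 hr
W_total = W₁ + W₂ = 0.05701 + 0.18622 = 0.24323 hr

Final: 0.24323 hr


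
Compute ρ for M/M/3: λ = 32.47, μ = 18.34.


ρ = λ/(cμ) = 32.47/(3·18.34) = 32.47/55.02 = 0.5901

Final: 0.5901


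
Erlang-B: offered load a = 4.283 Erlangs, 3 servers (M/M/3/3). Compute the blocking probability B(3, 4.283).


B(c,a) = (a^c/c!) / Σ_{k=0}^{c} a^k/k!
a^3/3! = 13.094622
Σ terms (k=0..3): 1.00000 + 4.28300 + 9.17204 + 13.09462 = 27.549667
B = 13.094622/27.549667 = 0.475310

Final: 0.475310


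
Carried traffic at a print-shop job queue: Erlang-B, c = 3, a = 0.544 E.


B(3,0.544) = 0.015611 (Erlang-B)
Carried load = a(1 − B) = 0.544·(1 − 0.015611) = 0.544·0.984389 = 0.5355 E

Final: 0.5355 Erlangs


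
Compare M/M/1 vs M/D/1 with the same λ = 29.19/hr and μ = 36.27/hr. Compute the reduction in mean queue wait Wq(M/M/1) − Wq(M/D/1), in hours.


ρ = 29.19/36.27 = 0.8048
Wq(M/M/1) = ρ/(μ−λ) = 0.8048/7.08 = 0.11367 hr
Wq(M/D/1) = ρ/(2(μ−λ)) = 0.05684 hr
Savings = 0.11367 − 0.05684 = 0.05684 hr

Final: 0.05684 hr


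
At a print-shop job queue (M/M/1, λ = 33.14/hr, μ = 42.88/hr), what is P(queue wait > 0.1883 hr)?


ρ = 33.14/42.88 = 0.7729
P(Wq > t) = ρ·e^{−(μ−λ)t} = 0.7729·e^{−1.8340}
= 0.7729·0.159766 = 0.123476

Final: 0.123476


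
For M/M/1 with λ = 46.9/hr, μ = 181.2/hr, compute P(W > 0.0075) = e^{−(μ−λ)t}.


W ~ Exponential(μ−λ) for M/M/1.
μ − λ = 181.2 − 46.9 = 134.3000
P(W > t) = e^{−(μ−λ)t} = e^{−1.0072} = 0.365222

Final: 0.365222


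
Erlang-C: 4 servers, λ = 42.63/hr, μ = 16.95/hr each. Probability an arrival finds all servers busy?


a = λ/μ = 2.5150; ρ = a/4 = 0.6288
P₀ = 0.072359 (from M/M/c formula)
C(c,a) = [a^c/(c!(1−ρ))]·P₀ = [40.01129/(24·0.3712)]·0.072359
= 4.49074·0.072359 = 0.324946

Final: 0.324946


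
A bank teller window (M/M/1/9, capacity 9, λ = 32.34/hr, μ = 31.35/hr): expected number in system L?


ρ = 32.34/31.35 = 1.0316
L = ρ[1 − (K+1)ρ^K + Kρ^(K+1)] / [(1−ρ)(1−ρ^(K+1))]
Numerator: 1.0316·(1 − 10·1.322885 + 9·1.364661) = 0.054769
Denominator: (-0.03158)·(-0.364661) = 0.011516
L = 0.054769/0.011516 = 4.7561

Final: 4.7561


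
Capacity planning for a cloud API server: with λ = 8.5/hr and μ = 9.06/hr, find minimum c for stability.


Stability requires cμ > λ ⇔ c > λ/μ.
λ/μ = 8.5/9.06 = 0.9382
Minimum integer c = ⌊0.9382⌋ + 1 = 1
Check: 1·9.06 = 9.06 > 8.5, while 0·9.06 = 0.00 ≤ 8.5

Final: 1 servers


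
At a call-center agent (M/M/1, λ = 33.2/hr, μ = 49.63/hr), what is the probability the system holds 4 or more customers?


ρ = 33.2/49.63 = 0.6690
P(N ≥ n) = ρ^n = 0.6690^4 = 0.200251

Final: 0.200251


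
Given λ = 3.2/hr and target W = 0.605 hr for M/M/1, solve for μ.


W = 1/(μ−λ) ⇒ μ − λ = 1/W = 1/0.605 = 1.6529
μ = λ + 1/W = 3.2 + 1.6529 = 4.8529 per hr

Final: 4.8529 /hr


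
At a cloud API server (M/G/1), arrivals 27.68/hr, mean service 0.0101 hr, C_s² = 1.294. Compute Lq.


ρ = λ·E[S] = 27.68·0.0101 = 0.2796
Lq = ρ²(1+C_s²)/(2(1−ρ)) = 0.07816·(1+1.294)/(2·0.7204)
= 0.07816·2.2940/1.4409 = 0.12444

Final: 0.12444


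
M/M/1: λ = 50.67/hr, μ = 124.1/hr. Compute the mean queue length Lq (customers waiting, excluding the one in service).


ρ = 50.67/124.1 = 0.4083
Lq = ρ²/(1−ρ) = 0.1667/0.5917 = 0.2817

Final: 0.2817


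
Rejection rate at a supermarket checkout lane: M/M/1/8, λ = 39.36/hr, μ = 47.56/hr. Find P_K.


ρ = λ/μ = 39.36/47.56 = 0.8276
P_K = (1−ρ)ρ^K/(1−ρ^(K+1)) = (0.1724·0.220042)/(1 − 0.182104)
= 0.037938/0.817896 = 0.046385

Final: 0.046385


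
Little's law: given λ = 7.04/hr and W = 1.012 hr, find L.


L = λW = 7.04·1.012 = 7.1245

Final: 7.1245


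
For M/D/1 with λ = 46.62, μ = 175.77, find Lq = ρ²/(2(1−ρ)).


ρ = 46.62/175.77 = 0.2652
M/D/1: Lq = ρ²/(2(1−ρ)) = 0.07035/(2·0.7348) = 0.04787

Final: 0.04787


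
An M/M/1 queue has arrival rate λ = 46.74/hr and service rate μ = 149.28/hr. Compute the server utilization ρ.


ρ = λ/μ = 46.74/149.28 = 0.3131

Final: 0.3131


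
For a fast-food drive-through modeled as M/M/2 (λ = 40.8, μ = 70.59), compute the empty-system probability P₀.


a = λ/μ = 40.8/70.59 = 0.5780; ρ = a/c = 0.2890
Σ_{k=0}^{1} a^k/k! (terms k=0..1) = 1.00000 + 0.57799 = 1.57799
Tail: a^2/(2!(1−ρ)) = 0.33407/(2·0.7110) = 0.23493
P₀ = 1/(1.57799 + 0.23493) = 1/1.81291 = 0.551599

Final: 0.551599


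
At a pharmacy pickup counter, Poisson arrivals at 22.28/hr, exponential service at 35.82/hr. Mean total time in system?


W = 1/(μ−λ) = 1/(35.82 − 22.28) = 1/13.54 = 0.07386 hr

Final: 0.07386 hr


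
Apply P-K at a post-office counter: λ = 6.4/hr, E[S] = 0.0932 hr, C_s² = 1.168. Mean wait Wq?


ρ = λ·E[S] = 6.4·0.0932 = 0.5965
E[S²] = E[S]²(1+C_s²) = 0.0932²·(1+1.168) = 0.018832
Wq = λ·E[S²]/(2(1−ρ)) = 6.4·0.018832/(2·0.4035) = 0.14934 hr

Final: 0.14934 hr


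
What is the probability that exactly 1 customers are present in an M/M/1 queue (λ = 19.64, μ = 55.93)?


ρ = 19.64/55.93 = 0.3512
P_n = (1−ρ)·ρ^n = (1 − 0.3512)·0.3512^1 = 0.6488·0.351153 = 0.227845

Final: 0.227845


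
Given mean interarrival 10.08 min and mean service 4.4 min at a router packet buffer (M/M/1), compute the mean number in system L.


λ = 60/10.08 = 5.9524 /hr
μ = 60/4.4 = 13.6364 /hr
ρ = λ/μ = 5.9524/13.6364 = 0.4365
L = ρ/(1−ρ) = 0.4365/0.5635 = 0.7746

Final: 0.7746


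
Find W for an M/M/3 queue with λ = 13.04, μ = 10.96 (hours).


a = 1.1898; ρ = 0.3966; P₀ = 0.297374
Lq = P₀·a^c·ρ/(c!(1−ρ)²) = 0.09092
Wq = Lq/λ = 0.09092/13.04 = 0.006973 hr
W = Wq + 1/μ = 0.006973 + 0.09124 = 0.09821 hr

Final: 0.09821 hr


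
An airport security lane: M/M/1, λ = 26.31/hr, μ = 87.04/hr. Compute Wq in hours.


ρ = 26.31/87.04 = 0.3023
Wq = ρ/(μ−λ) = 0.3023/(87.04 − 26.31) = 0.3023/60.73 = 0.004977 hr

Final: 0.004977 hr


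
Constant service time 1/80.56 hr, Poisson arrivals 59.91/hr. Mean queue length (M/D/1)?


ρ = 59.91/80.56 = 0.7437
M/D/1: Lq = ρ²/(2(1−ρ)) = 0.5530/(2·0.2563) = 1.07877

Final: 1.07877


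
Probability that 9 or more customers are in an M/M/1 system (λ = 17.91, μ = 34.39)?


ρ = 17.91/34.39 = 0.5208
P(N ≥ n) = ρ^n = 0.5208^9 = 0.002818

Final: 0.002818


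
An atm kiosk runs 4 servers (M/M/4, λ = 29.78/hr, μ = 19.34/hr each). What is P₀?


a = λ/μ = 29.78/19.34 = 1.5398; ρ = a/c = 0.3850
Σ_{k=0}^{3} a^k/k! (terms k=0..3) = 1.00000 + 1.53981 + 1.18551 + 0.60849 = 4.33382
Tail: a^4/(4!(1−ρ)) = 5.62177/(24·0.6150) = 0.38085
P₀ = 1/(4.33382 + 0.38085) = 1/4.71467 = 0.212104

Final: 0.212104


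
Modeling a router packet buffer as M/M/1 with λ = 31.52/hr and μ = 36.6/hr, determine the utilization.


ρ = λ/μ = 31.52/36.6 = 0.8612

Final: 0.8612


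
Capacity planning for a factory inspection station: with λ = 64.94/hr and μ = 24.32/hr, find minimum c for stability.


Stability requires cμ > λ ⇔ c > λ/μ.
λ/μ = 64.94/24.32 = 2.6702
Minimum integer c = ⌊2.6702⌋ + 1 = 3
Check: 3·24.32 = 72.96 > 64.94, while 2·24.32 = 48.64 ≤ 64.94

Final: 3 servers


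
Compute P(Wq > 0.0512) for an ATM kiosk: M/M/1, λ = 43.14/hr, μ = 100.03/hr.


ρ = 43.14/100.03 = 0.4313
P(Wq > t) = ρ·e^{−(μ−λ)t} = 0.4313·e^{−2.9128}
= 0.4313·0.054325 = 0.023429

Final: 0.023429


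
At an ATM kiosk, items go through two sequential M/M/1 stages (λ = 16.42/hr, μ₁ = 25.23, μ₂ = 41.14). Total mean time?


Each node sees arrival rate λ = 16.42/hr (tandem ⇒ throughput preserved).
W₁ = 1/(μ₁−λ) = 1/(25.23−16.42) = 0.11351 hr
W₂ = 1/(μ₂−λ) = 1/(41.14−16.42) = 0.04045 hr
W_total = W₁ + W₂ = 0.11351 + 0.04045 = 0.15396 hr

Final: 0.15396 hr


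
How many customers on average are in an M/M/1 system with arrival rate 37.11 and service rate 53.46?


ρ = λ/μ = 37.11/53.46 = 0.6942
L = ρ/(1−ρ) = 0.6942/(1 − 0.6942) = 0.6942/0.3058 = 2.2697

Final: 2.2697


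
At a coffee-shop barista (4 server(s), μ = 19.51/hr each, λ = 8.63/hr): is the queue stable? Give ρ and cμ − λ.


Total capacity cμ = 4·19.51 = 78.04/hr
ρ = λ/(cμ) = 8.63/78.04 = 0.1106
Stable ⇔ ρ < 1: YES
Spare capacity = cμ − λ = 78.04 − 8.63 = 69.41/hr

Final: ρ = 0.1106; stable; margin = 69.41/hr


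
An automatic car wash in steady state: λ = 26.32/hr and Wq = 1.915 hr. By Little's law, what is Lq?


Lq = λWq = 26.32·1.915 = 50.4028

Final: 50.4028


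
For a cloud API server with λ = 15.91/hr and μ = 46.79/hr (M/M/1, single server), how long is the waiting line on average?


ρ = 15.91/46.79 = 0.3400
Lq = ρ²/(1−ρ) = 0.1156/0.6600 = 0.1752

Final: 0.1752


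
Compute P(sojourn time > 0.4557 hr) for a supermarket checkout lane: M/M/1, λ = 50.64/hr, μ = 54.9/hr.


W ~ Exponential(μ−λ) for M/M/1.
μ − λ = 54.9 − 50.64 = 4.2600
P(W > t) = e^{−(μ−λ)t} = e^{−1.9413} = 0.143520

Final: 0.143520


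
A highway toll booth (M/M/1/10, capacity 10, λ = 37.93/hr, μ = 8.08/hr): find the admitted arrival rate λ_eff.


ρ = 4.6943; P_K = (1−ρ)ρ^10/(1−ρ^11) = 0.786976
λ_eff = λ(1 − P_K) = 37.93·(1 − 0.786976) = 37.93·0.213024 = 8.0800 /hr

Final: 8.0800 /hr


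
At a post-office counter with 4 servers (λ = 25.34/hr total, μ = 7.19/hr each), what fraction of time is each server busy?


ρ = λ/(cμ) = 25.34/(4·7.19) = 25.34/28.76 = 0.8811

Final: 0.8811


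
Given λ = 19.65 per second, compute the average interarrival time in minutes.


Mean interarrival time = 1/λ = 1/19.65 second = 0.05089 second
In minutes: 0.05089 × 0.0166667 = 0.0008482 min

Final: 0.0008482 min


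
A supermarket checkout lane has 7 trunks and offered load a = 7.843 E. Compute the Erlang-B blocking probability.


B(c,a) = (a^c/c!) / Σ_{k=0}^{c} a^k/k!
a^7/7! = 362.197100
Σ terms (k=0..7): 1.00000 + 7.84300 + 30.75632 + 80.40728 + 157.65858 + 247.30325 + 323.26657 + 362.19710 = 1210.432113
B = 362.197100/1210.432113 = 0.299230

Final: 0.299230


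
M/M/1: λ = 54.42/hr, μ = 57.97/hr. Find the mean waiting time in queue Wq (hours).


ρ = 54.42/57.97 = 0.9388
Wq = ρ/(μ−λ) = 0.9388/(57.97 − 54.42) = 0.9388/3.55 = 0.2644 hr

Final: 0.2644 hr


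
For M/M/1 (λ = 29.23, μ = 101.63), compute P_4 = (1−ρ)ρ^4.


ρ = 29.23/101.63 = 0.2876
P_n = (1−ρ)·ρ^n = (1 − 0.2876)·0.2876^4 = 0.7124·0.006843 = 0.004875

Final: 0.004875


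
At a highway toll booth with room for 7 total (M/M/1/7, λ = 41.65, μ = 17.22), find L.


ρ = 41.65/17.22 = 2.4187
L = ρ[1 − (K+1)ρ^K + Kρ^(K+1)] / [(1−ρ)(1−ρ^(K+1))]
Numerator: 2.4187·(1 − 8·484.253770 + 7·1171.264200) = 10462.855473
Denominator: (-1.4187)·(-1170.264200) = 1660.252868
L = 10462.855473/1660.252868 = 6.3020

Final: 6.3020


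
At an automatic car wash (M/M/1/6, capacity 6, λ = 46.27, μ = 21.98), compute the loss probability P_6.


ρ = λ/μ = 46.27/21.98 = 2.1051
P_K = (1−ρ)ρ^K/(1−ρ^(K+1)) = (-1.1051·87.022362)/(1 − 183.190387)
= -96.168025/-182.190387 = 0.527844

Final: 0.527844


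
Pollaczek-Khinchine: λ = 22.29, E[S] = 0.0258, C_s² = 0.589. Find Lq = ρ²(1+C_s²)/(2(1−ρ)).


ρ = λ·E[S] = 22.29·0.0258 = 0.5751
Lq = ρ²(1+C_s²)/(2(1−ρ)) = 0.3307·(1+0.589)/(2·0.4249)
= 0.3307·1.5890/0.8498 = 0.61837

Final: 0.61837


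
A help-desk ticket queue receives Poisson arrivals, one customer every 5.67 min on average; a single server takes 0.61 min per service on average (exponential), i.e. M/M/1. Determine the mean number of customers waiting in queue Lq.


λ = 60/5.67 = 10.5820 /hr
μ = 60/0.61 = 98.3607 /hr
ρ = λ/μ = 10.5820/98.3607 = 0.1076
Lq = ρ²/(1−ρ) = 0.01157/0.8924 = 0.01297

Final: 0.01297


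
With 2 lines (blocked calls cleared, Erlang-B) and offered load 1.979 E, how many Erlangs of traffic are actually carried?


B(2,1.979) = 0.396624 (Erlang-B)
Carried load = a(1 − B) = 1.979·(1 − 0.396624) = 1.979·0.603376 = 1.1941 E

Final: 1.1941 Erlangs


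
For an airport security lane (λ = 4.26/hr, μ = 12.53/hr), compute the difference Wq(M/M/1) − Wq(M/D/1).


ρ = 4.26/12.53 = 0.3400
Wq(M/M/1) = ρ/(μ−λ) = 0.3400/8.27 = 0.04111 hr
Wq(M/D/1) = ρ/(2(μ−λ)) = 0.02056 hr
Savings = 0.04111 − 0.02056 = 0.02056 hr

Final: 0.02056 hr


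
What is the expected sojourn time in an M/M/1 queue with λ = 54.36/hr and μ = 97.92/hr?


W = 1/(μ−λ) = 1/(97.92 − 54.36) = 1/43.56 = 0.02296 hr

Final: 0.02296 hr


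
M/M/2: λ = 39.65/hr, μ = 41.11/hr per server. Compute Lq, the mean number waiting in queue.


a = λ/μ = 0.9645; ρ = a/2 = 0.4822
P₀ = 0.349307
Lq = P₀·a^c·ρ / (c!·(1−ρ)²) = 0.349307·0.93023·0.4822/(2·0.26807)
= 0.29227

Final: 0.29227


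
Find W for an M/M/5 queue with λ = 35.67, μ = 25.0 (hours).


a = 1.4268; ρ = 0.2854; P₀ = 0.239784
Lq = P₀·a^c·ρ/(c!(1−ρ)²) = 0.006602
Wq = Lq/λ = 0.006602/35.67 = 0.0001851 hr
W = Wq + 1/μ = 0.0001851 + 0.04000 = 0.04019 hr

Final: 0.04019 hr


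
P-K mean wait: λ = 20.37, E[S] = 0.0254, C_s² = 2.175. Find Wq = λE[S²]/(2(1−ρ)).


ρ = λ·E[S] = 20.37·0.0254 = 0.5174
E[S²] = E[S]²(1+C_s²) = 0.0254²·(1+2.175) = 0.002048
Wq = λ·E[S²]/(2(1−ρ)) = 20.37·0.002048/(2·0.4826) = 0.04323 hr

Final: 0.04323 hr


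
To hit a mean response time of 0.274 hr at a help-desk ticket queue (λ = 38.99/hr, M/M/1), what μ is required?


W = 1/(μ−λ) ⇒ μ − λ = 1/W = 1/0.274 = 3.6496
μ = λ + 1/W = 38.99 + 3.6496 = 42.6396 per hr

Final: 42.6396 /hr


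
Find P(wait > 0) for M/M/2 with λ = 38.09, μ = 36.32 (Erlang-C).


a = λ/μ = 1.0487; ρ = a/2 = 0.5244
P₀ = 0.312020 (from M/M/c formula)
C(c,a) = [a^c/(c!(1−ρ))]·P₀ = [1.09984/(2·0.4756)]·0.312020
= 1.15619·0.312020 = 0.360754

Final: 0.360754


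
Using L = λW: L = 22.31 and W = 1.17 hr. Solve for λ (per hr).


λ = L/W = 22.31/1.17 = 19.0684 /hr

Final: 19.0684 /hr


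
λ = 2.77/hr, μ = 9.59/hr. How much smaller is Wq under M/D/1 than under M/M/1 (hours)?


ρ = 2.77/9.59 = 0.2888
Wq(M/M/1) = ρ/(μ−λ) = 0.2888/6.82 = 0.04235 hr
Wq(M/D/1) = ρ/(2(μ−λ)) = 0.02118 hr
Savings = 0.04235 − 0.02118 = 0.02118 hr

Final: 0.02118 hr


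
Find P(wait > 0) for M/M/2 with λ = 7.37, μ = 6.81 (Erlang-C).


a = λ/μ = 1.0822; ρ = a/2 = 0.5411
P₀ = 0.297761 (from M/M/c formula)
C(c,a) = [a^c/(c!(1−ρ))]·P₀ = [1.17123/(2·0.4589)]·0.297761
= 1.27617·0.297761 = 0.379993

Final: 0.379993


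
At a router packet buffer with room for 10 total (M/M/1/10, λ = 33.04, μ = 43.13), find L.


ρ = 33.04/43.13 = 0.7661
L = ρ[1 − (K+1)ρ^K + Kρ^(K+1)] / [(1−ρ)(1−ρ^(K+1))]
Numerator: 0.7661·(1 − 11·0.069599 + 10·0.053317) = 0.588007
Denominator: (0.2339)·(0.946683) = 0.221471
L = 0.588007/0.221471 = 2.6550

Final: 2.6550


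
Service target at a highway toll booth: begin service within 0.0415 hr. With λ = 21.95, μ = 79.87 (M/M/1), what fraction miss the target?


ρ = 21.95/79.87 = 0.2748
P(Wq > t) = ρ·e^{−(μ−λ)t} = 0.2748·e^{−2.4037}
= 0.2748·0.090385 = 0.024840

Final: 0.024840


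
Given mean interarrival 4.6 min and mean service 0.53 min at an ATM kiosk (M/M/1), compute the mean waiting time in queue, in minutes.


λ = 60/4.6 = 13.0435 /hr
μ = 60/0.53 = 113.2075 /hr
ρ = λ/μ = 13.0435/113.2075 = 0.1152
Wq = ρ/(μ−λ) = 0.1152/(113.2075−13.0435) = 0.001150 hr
In minutes: 0.001150·60 = 0.06902 min

Final: 0.06902 min


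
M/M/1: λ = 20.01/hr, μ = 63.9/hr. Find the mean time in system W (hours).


W = 1/(μ−λ) = 1/(63.9 − 20.01) = 1/43.89 = 0.02278 hr

Final: 0.02278 hr


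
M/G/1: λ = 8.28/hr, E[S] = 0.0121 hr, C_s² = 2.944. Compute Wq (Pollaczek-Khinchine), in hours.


ρ = λ·E[S] = 8.28·0.0121 = 0.1002
E[S²] = E[S]²(1+C_s²) = 0.0121²·(1+2.944) = 0.0005774
Wq = λ·E[S²]/(2(1−ρ)) = 8.28·0.0005774/(2·0.8998) = 0.002657 hr

Final: 0.002657 hr


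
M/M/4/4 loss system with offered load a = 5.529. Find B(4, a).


B(c,a) = (a^c/c!) / Σ_{k=0}^{c} a^k/k!
a^4/4! = 38.938132
Σ terms (k=0..4): 1.00000 + 5.52900 + 15.28492 + 28.17011 + 38.93813 = 88.922161
B = 38.938132/88.922161 = 0.437890

Final: 0.437890


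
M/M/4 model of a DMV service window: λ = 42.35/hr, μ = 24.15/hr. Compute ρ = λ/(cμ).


ρ = λ/(cμ) = 42.35/(4·24.15) = 42.35/96.60 = 0.4384

Final: 0.4384


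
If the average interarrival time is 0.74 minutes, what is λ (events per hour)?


λ = 1/(interarrival time) in consistent units.
1 hour = 60 min, so λ = 60/0.74 = 81.0811 per hour

Final: 81.0811 /hr


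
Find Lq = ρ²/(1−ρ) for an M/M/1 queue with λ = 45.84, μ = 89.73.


ρ = 45.84/89.73 = 0.5109
Lq = ρ²/(1−ρ) = 0.2610/0.4891 = 0.5336

Final: 0.5336


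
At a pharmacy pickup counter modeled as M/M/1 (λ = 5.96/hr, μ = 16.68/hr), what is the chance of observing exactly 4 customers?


ρ = 5.96/16.68 = 0.3573
P_n = (1−ρ)·ρ^n = (1 − 0.3573)·0.3573^4 = 0.6427·0.016300 = 0.010476

Final: 0.010476


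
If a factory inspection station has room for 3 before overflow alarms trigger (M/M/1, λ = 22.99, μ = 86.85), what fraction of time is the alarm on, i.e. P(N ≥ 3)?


ρ = 22.99/86.85 = 0.2647
P(N ≥ n) = ρ^n = 0.2647^3 = 0.018548

Final: 0.018548


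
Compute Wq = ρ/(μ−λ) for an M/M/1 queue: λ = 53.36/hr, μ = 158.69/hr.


ρ = 53.36/158.69 = 0.3363
Wq = ρ/(μ−λ) = 0.3363/(158.69 − 53.36) = 0.3363/105.33 = 0.003192 hr

Final: 0.003192 hr


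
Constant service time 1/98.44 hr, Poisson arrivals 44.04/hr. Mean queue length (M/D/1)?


ρ = 44.04/98.44 = 0.4474
M/D/1: Lq = ρ²/(2(1−ρ)) = 0.2001/(2·0.5526) = 0.18109

Final: 0.18109


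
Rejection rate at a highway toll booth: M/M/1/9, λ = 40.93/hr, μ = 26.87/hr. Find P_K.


ρ = λ/μ = 40.93/26.87 = 1.5233
P_K = (1−ρ)ρ^K/(1−ρ^(K+1)) = (-0.5233·44.153659)/(1 − 67.257510)
= -23.103850/-66.257510 = 0.348698

Final: 0.348698


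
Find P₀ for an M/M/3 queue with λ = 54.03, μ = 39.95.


a = λ/μ = 54.03/39.95 = 1.3524; ρ = a/c = 0.4508
Σ_{k=0}^{2} a^k/k! (terms k=0..2) = 1.00000 + 1.35244 + 0.91455 = 3.26699
Tail: a^3/(3!(1−ρ)) = 2.47374/(6·0.5492) = 0.75073
P₀ = 1/(3.26699 + 0.75073) = 1/4.01772 = 0.248898

Final: 0.248898


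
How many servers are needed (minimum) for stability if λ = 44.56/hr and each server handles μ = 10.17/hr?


Stability requires cμ > λ ⇔ c > λ/μ.
λ/μ = 44.56/10.17 = 4.3815
Minimum integer c = ⌊4.3815⌋ + 1 = 5
Check: 5·10.17 = 50.85 > 44.56, while 4·10.17 = 40.68 ≤ 44.56

Final: 5 servers


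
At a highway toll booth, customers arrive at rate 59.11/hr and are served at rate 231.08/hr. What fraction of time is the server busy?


ρ = λ/μ = 59.11/231.08 = 0.2558

Final: 0.2558


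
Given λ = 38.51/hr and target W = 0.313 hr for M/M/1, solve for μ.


W = 1/(μ−λ) ⇒ μ − λ = 1/W = 1/0.313 = 3.1949
μ = λ + 1/W = 38.51 + 3.1949 = 41.7049 per hr

Final: 41.7049 /hr


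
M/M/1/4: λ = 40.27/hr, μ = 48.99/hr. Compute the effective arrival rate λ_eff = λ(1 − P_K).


ρ = 0.8220; P_K = (1−ρ)ρ^4/(1−ρ^5) = 0.130086
λ_eff = λ(1 − P_K) = 40.27·(1 − 0.130086) = 40.27·0.869914 = 35.0314 /hr

Final: 35.0314 /hr


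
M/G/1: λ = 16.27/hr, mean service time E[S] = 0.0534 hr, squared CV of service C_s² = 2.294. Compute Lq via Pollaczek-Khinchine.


ρ = λ·E[S] = 16.27·0.0534 = 0.8688
Lq = ρ²(1+C_s²)/(2(1−ρ)) = 0.7548·(1+2.294)/(2·0.1312)
= 0.7548·3.2940/0.2624 = 9.47713

Final: 9.47713


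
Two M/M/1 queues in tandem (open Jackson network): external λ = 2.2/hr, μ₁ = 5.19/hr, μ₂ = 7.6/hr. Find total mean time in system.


Each node sees arrival rate λ = 2.2/hr (tandem ⇒ throughput preserved).
W₁ = 1/(μ₁−λ) = 1/(5.19−2.2) = 0.33445 hr
W₂ = 1/(μ₂−λ) = 1/(7.6−2.2) = 0.18519 hr
W_total = W₁ + W₂ = 0.33445 + 0.18519 = 0.51963 hr

Final: 0.51963 hr


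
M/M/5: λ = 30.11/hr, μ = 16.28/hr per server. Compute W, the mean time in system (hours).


a = 1.8495; ρ = 0.3699; P₀ = 0.156543
Lq = P₀·a^c·ρ/(c!(1−ρ)²) = 0.02630
Wq = Lq/λ = 0.02630/30.11 = 0.0008736 hr
W = Wq + 1/μ = 0.0008736 + 0.06143 = 0.06230 hr

Final: 0.06230 hr


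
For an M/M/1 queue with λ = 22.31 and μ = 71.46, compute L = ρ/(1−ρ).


ρ = λ/μ = 22.31/71.46 = 0.3122
L = ρ/(1−ρ) = 0.3122/(1 − 0.3122) = 0.3122/0.6878 = 0.4539

Final: 0.4539


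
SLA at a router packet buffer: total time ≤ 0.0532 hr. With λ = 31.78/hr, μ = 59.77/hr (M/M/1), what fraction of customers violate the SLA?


W ~ Exponential(μ−λ) for M/M/1.
μ − λ = 59.77 − 31.78 = 27.9900
P(W > t) = e^{−(μ−λ)t} = e^{−1.4891} = 0.225583

Final: 0.225583


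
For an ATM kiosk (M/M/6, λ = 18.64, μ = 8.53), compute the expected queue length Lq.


a = λ/μ = 2.1852; ρ = a/6 = 0.3642
P₀ = 0.112168
Lq = P₀·a^c·ρ / (c!·(1−ρ)²) = 0.112168·108.88831·0.3642/(720·0.40424)
= 0.01528

Final: 0.01528


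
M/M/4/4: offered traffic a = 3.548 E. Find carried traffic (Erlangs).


B(4,3.548) = 0.265289 (Erlang-B)
Carried load = a(1 − B) = 3.548·(1 − 0.265289) = 3.548·0.734711 = 2.6068 E

Final: 2.6068 Erlangs


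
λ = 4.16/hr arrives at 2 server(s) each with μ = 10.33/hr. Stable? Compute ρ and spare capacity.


Total capacity cμ = 2·10.33 = 20.66/hr
ρ = λ/(cμ) = 4.16/20.66 = 0.2014
Stable ⇔ ρ < 1: YES
Spare capacity = cμ − λ = 20.66 − 4.16 = 16.50/hr

Final: ρ = 0.2014; stable; margin = 16.50/hr


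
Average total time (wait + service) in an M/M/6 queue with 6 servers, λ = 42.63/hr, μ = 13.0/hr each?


a = 3.2792; ρ = 0.5465; P₀ = 0.036604
Lq = P₀·a^c·ρ/(c!(1−ρ)²) = 0.16802
Wq = Lq/λ = 0.16802/42.63 = 0.003941 hr
W = Wq + 1/μ = 0.003941 + 0.07692 = 0.08086 hr

Final: 0.08086 hr


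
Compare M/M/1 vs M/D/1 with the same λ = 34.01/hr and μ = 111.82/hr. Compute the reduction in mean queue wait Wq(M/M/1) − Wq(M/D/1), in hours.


ρ = 34.01/111.82 = 0.3041
Wq(M/M/1) = ρ/(μ−λ) = 0.3041/77.81 = 0.003909 hr
Wq(M/D/1) = ρ/(2(μ−λ)) = 0.001954 hr
Savings = 0.003909 − 0.001954 = 0.001954 hr

Final: 0.001954 hr


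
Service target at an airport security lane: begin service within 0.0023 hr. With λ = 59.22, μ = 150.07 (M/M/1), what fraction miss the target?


ρ = 59.22/150.07 = 0.3946
P(Wq > t) = ρ·e^{−(μ−λ)t} = 0.3946·e^{−0.2090}
= 0.3946·0.811432 = 0.320204

Final: 0.320204


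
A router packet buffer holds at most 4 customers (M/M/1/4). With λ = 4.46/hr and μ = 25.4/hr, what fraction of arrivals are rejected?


ρ = λ/μ = 4.46/25.4 = 0.1756
P_K = (1−ρ)ρ^K/(1−ρ^(K+1)) = (0.8244·0.0009506)/(1 − 0.0001669)
= 0.0007837/0.999833 = 0.0007838

Final: 0.0007838


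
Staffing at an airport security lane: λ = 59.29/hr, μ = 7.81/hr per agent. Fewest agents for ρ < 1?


Stability requires cμ > λ ⇔ c > λ/μ.
λ/μ = 59.29/7.81 = 7.5915
Minimum integer c = ⌊7.5915⌋ + 1 = 8
Check: 8·7.81 = 62.48 > 59.29, while 7·7.81 = 54.67 ≤ 59.29

Final: 8 servers


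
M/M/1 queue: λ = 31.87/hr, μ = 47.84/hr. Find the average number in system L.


ρ = λ/μ = 31.87/47.84 = 0.6662
L = ρ/(1−ρ) = 0.6662/(1 − 0.6662) = 0.6662/0.3338 = 1.9956

Final: 1.9956


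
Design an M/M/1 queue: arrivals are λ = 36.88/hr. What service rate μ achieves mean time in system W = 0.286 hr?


W = 1/(μ−λ) ⇒ μ − λ = 1/W = 1/0.286 = 3.4965
μ = λ + 1/W = 36.88 + 3.4965 = 40.3765 per hr

Final: 40.3765 /hr


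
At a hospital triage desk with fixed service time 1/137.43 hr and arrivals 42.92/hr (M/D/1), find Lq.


ρ = 42.92/137.43 = 0.3123
M/D/1: Lq = ρ²/(2(1−ρ)) = 0.09753/(2·0.6877) = 0.07091

Final: 0.07091


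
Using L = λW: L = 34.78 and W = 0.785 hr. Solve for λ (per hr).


λ = L/W = 34.78/0.785 = 44.3057 /hr

Final: 44.3057 /hr


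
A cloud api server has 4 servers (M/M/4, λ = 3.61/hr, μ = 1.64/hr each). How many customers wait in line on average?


a = λ/μ = 2.2012; ρ = a/4 = 0.5503
P₀ = 0.104419
Lq = P₀·a^c·ρ / (c!·(1−ρ)²) = 0.104419·23.47758·0.5503/(24·0.20223)
= 0.27796

Final: 0.27796


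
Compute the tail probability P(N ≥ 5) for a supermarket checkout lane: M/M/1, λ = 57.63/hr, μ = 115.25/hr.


ρ = 57.63/115.25 = 0.5000
P(N ≥ n) = ρ^n = 0.5000^5 = 0.031264

Final: 0.031264


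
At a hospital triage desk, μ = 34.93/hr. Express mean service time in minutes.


Mean service time = 1/μ = 1/34.93 hour = 0.02863 hour
In minutes: 0.02863 × 60 = 1.7177 min

Final: 1.7177 min


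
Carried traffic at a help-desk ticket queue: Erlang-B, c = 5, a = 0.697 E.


B(5,0.697) = 0.0006828 (Erlang-B)
Carried load = a(1 − B) = 0.697·(1 − 0.0006828) = 0.697·0.999317 = 0.6965 E

Final: 0.6965 Erlangs


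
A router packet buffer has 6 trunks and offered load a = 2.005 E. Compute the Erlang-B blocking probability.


B(c,a) = (a^c/c!) / Σ_{k=0}^{c} a^k/k!
a^6/6! = 0.090231
Σ terms (k=0..6): 1.00000 + 2.00500 + 2.01001 + 1.34336 + 0.67336 + 0.27002 + 0.09023 = 7.391977
B = 0.090231/7.391977 = 0.012207

Final: 0.012207


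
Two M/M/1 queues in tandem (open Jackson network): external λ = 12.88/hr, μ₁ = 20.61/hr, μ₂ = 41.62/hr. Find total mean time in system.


Each node sees arrival rate λ = 12.88/hr (tandem ⇒ throughput preserved).
W₁ = 1/(μ₁−λ) = 1/(20.61−12.88) = 0.12937 hr
W₂ = 1/(μ₂−λ) = 1/(41.62−12.88) = 0.03479 hr
W_total = W₁ + W₂ = 0.12937 + 0.03479 = 0.16416 hr

Final: 0.16416 hr


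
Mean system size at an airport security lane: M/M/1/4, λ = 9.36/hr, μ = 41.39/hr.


ρ = 9.36/41.39 = 0.2261
L = ρ[1 − (K+1)ρ^K + Kρ^(K+1)] / [(1−ρ)(1−ρ^(K+1))]
Numerator: 0.2261·(1 − 5·0.002615 + 4·0.0005914) = 0.223719
Denominator: (0.7739)·(0.999409) = 0.773401
L = 0.223719/0.773401 = 0.2893

Final: 0.2893


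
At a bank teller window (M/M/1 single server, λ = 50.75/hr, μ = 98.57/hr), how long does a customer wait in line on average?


ρ = 50.75/98.57 = 0.5149
Wq = ρ/(μ−λ) = 0.5149/(98.57 − 50.75) = 0.5149/47.82 = 0.01077 hr

Final: 0.01077 hr


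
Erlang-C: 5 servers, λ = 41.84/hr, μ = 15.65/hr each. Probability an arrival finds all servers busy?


a = λ/μ = 2.6735; ρ = a/5 = 0.5347
P₀ = 0.066637 (from M/M/c formula)
C(c,a) = [a^c/(c!(1−ρ))]·P₀ = [136.57986/(120·0.4653)]·0.066637
= 2.44607·0.066637 = 0.162998

Final: 0.162998


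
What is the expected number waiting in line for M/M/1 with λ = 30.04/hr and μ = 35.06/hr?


ρ = 30.04/35.06 = 0.8568
Lq = ρ²/(1−ρ) = 0.7341/0.1432 = 5.1272

Final: 5.1272


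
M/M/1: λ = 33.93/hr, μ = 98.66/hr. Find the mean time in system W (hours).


W = 1/(μ−λ) = 1/(98.66 − 33.93) = 1/64.73 = 0.01545 hr

Final: 0.01545 hr


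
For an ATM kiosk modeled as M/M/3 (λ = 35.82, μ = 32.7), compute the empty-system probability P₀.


a = λ/μ = 35.82/32.7 = 1.0954; ρ = a/c = 0.3651
Σ_{k=0}^{2} a^k/k! (terms k=0..2) = 1.00000 + 1.09541 + 0.59996 = 2.69538
Tail: a^3/(3!(1−ρ)) = 1.31442/(6·0.6349) = 0.34507
P₀ = 1/(2.69538 + 0.34507) = 1/3.04044 = 0.328899

Final: 0.328899


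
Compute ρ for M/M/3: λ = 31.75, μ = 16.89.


ρ = λ/(cμ) = 31.75/(3·16.89) = 31.75/50.67 = 0.6266

Final: 0.6266


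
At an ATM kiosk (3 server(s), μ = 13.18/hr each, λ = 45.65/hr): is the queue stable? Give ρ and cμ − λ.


Total capacity cμ = 3·13.18 = 39.54/hr
ρ = λ/(cμ) = 45.65/39.54 = 1.1545
Stable ⇔ ρ < 1: NO
Spare capacity = cμ − λ = 39.54 − 45.65 = -6.11/hr

Final: ρ = 1.1545; unstable; margin = -6.11/hr


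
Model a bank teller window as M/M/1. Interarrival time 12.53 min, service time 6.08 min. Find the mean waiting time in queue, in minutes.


λ = 60/12.53 = 4.7885 /hr
μ = 60/6.08 = 9.8684 /hr
ρ = λ/μ = 4.7885/9.8684 = 0.4852
Wq = ρ/(μ−λ) = 0.4852/(9.8684−4.7885) = 0.09552 hr
In minutes: 0.09552·60 = 5.731 min

Final: 5.731 min


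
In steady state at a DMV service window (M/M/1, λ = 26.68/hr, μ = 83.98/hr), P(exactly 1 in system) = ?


ρ = 26.68/83.98 = 0.3177
P_n = (1−ρ)·ρ^n = (1 − 0.3177)·0.3177^1 = 0.6823·0.317695 = 0.216765

Final: 0.216765


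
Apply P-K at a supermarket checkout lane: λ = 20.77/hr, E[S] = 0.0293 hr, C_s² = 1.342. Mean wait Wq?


ρ = λ·E[S] = 20.77·0.0293 = 0.6086
E[S²] = E[S]²(1+C_s²) = 0.0293²·(1+1.342) = 0.002011
Wq = λ·E[S²]/(2(1−ρ)) = 20.77·0.002011/(2·0.3914) = 0.05334 hr

Final: 0.05334 hr


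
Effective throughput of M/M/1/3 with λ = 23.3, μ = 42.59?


ρ = 0.5471; P_K = (1−ρ)ρ^3/(1−ρ^4) = 0.081457
λ_eff = λ(1 − P_K) = 23.3·(1 − 0.081457) = 23.3·0.918543 = 21.4021 /hr

Final: 21.4021 /hr


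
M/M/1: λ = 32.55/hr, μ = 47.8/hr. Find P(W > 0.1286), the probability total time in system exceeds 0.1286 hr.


W ~ Exponential(μ−λ) for M/M/1.
μ − λ = 47.8 − 32.55 = 15.2500
P(W > t) = e^{−(μ−λ)t} = e^{−1.9611} = 0.140697

Final: 0.140697


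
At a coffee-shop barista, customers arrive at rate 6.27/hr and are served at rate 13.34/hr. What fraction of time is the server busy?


ρ = λ/μ = 6.27/13.34 = 0.4700

Final: 0.4700


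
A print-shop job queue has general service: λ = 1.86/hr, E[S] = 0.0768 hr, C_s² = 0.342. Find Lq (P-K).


ρ = λ·E[S] = 1.86·0.0768 = 0.1428
Lq = ρ²(1+C_s²)/(2(1−ρ)) = 0.02041·(1+0.342)/(2·0.8572)
= 0.02041·1.3420/1.7143 = 0.01597

Final: 0.01597


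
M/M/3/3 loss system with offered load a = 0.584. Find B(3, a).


B(c,a) = (a^c/c!) / Σ_{k=0}^{c} a^k/k!
a^3/3! = 0.033196
Σ terms (k=0..3): 1.00000 + 0.58400 + 0.17053 + 0.03320 = 1.787724
B = 0.033196/1.787724 = 0.018569

Final: 0.018569


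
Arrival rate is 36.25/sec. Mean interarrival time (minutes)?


Mean interarrival time = 1/λ = 1/36.25 second = 0.02759 second
In minutes: 0.02759 × 0.0166667 = 0.0004598 min

Final: 0.0004598 min


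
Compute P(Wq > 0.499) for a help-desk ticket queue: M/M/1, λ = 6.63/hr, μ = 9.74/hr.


ρ = 6.63/9.74 = 0.6807
P(Wq > t) = ρ·e^{−(μ−λ)t} = 0.6807·e^{−1.5519}
= 0.6807·0.211847 = 0.144204

Final: 0.144204
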